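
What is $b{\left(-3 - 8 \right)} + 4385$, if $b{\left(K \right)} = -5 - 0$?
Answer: $4380$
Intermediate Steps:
$b{\left(K \right)} = -5$ ($b{\left(K \right)} = -5 + 0 = -5$)
$b{\left(-3 - 8 \right)} + 4385 = -5 + 4385 = 4380$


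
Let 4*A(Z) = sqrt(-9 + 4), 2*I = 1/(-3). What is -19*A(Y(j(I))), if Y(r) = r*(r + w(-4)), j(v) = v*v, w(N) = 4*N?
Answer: -19*I*sqrt(5)/4 ≈ -10.621*I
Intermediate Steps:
I = -1/6 (I = (1/(-3))/2 = (1*(-1/3))/2 = (1/2)*(-1/3) = -1/6 ≈ -0.16667)
j(v) = v**2
Y(r) = r*(-16 + r) (Y(r) = r*(r + 4*(-4)) = r*(r - 16) = r*(-16 + r))
A(Z) = I*sqrt(5)/4 (A(Z) = sqrt(-9 + 4)/4 = sqrt(-5)/4 = (I*sqrt(5))/4 = I*sqrt(5)/4)
-19*A(Y(j(I))) = -19*I*sqrt(5)/4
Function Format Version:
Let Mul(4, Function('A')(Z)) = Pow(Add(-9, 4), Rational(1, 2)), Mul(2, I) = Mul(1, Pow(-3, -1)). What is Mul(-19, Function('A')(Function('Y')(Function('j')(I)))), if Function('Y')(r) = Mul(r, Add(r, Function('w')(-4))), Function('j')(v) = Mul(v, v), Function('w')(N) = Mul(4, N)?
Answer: Mul(Rational(-19, 4), I, Pow(5, Rational(1, 2))) ≈ Mul(-10.621, I)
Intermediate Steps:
I = Rational(-1, 6) (I = Mul(Rational(1, 2), Mul(1, Pow(-3, -1))) = Mul(Rational(1, 2), Mul(1, Rational(-1, 3))) = Mul(Rational(1, 2), Rational(-1, 3)) = Rational(-1, 6) ≈ -0.16667)
Function('j')(v) = Pow(v, 2)
Function('Y')(r) = Mul(r, Add(-16, r)) (Function('Y')(r) = Mul(r, Add(r, Mul(4, -4))) = Mul(r, Add(r, -16)) = Mul(r, Add(-16, r)))
Function('A')(Z) = Mul(Rational(1, 4), I, Pow(5, Rational(1, 2))) (Function('A')(Z) = Mul(Rational(1, 4), Pow(Add(-9, 4), Rational(1, 2))) = Mul(Rational(1, 4), Pow(-5, Rational(1, 2))) = Mul(Rational(1, 4), Mul(I, Pow(5, Rational(1, 2)))) = Mul(Rational(1, 4), I, Pow(5, Rational(1, 2))))
Mul(-19, Function('A')(Function('Y')(Function('j')(I)))) = Mul(-19, Mul(Rational(1, 4), I, Pow(5, Rational(1, 2)))) = Mul(Rational(-19, 4), I, Pow(5, Rational(1, 2)))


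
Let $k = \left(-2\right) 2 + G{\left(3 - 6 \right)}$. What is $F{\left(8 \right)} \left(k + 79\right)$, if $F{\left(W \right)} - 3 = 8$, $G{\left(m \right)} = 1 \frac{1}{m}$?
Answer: $\frac{2464}{3} \approx 821.33$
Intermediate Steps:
$G{\left(m \right)} = \frac{1}{m}$
$F{\left(W \right)} = 11$ ($F{\left(W \right)} = 3 + 8 = 11$)
$k = - \frac{13}{3}$ ($k = \left(-2\right) 2 + \frac{1}{3 - 6} = -4 + \frac{1}{3 - 6} = -4 + \frac{1}{-3} = -4 - \frac{1}{3} = - \frac{13}{3} \approx -4.3333$)
$F{\left(8 \right)} \left(k + 79\right) = 11 \left(- \frac{13}{3} + 79\right) = 11 \cdot \frac{224}{3} = \frac{2464}{3}$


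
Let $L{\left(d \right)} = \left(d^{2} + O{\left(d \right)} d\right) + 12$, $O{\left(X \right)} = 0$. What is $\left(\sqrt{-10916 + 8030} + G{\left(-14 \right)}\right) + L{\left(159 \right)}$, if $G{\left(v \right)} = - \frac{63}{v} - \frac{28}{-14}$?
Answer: $\frac{50599}{2} + i \sqrt{2886} \approx 25300.0 + 53.721 i$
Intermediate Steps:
$L{\left(d \right)} = 12 + d^{2}$ ($L{\left(d \right)} = \left(d^{2} + 0 d\right) + 12 = \left(d^{2} + 0\right) + 12 = d^{2} + 12 = 12 + d^{2}$)
$G{\left(v \right)} = 2 - \frac{63}{v}$ ($G{\left(v \right)} = - \frac{63}{v} - -2 = - \frac{63}{v} + 2 = 2 - \frac{63}{v}$)
$\left(\sqrt{-10916 + 8030} + G{\left(-14 \right)}\right) + L{\left(159 \right)} = \left(\sqrt{-10916 + 8030} - \left(-2 + \frac{63}{-14}\right)\right) + \left(12 + 159^{2}\right) = \left(\sqrt{-2886} + \left(2 - - \frac{9}{2}\right)\right) + \left(12 + 25281\right) = \left(i \sqrt{2886} + \left(2 + \frac{9}{2}\right)\right) + 25293 = \left(i \sqrt{2886} + \frac{13}{2}\right) + 25293 = \left(\frac{13}{2} + i \sqrt{2886}\right) + 25293 = \frac{50599}{2} + i \sqrt{2886}$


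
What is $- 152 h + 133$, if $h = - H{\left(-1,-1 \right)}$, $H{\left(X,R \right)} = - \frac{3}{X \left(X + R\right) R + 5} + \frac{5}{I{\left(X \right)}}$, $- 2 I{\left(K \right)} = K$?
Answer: $1501$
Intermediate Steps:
$I{\left(K \right)} = - \frac{K}{2}$
$H{\left(X,R \right)} = - \frac{10}{X} - \frac{3}{5 + R X \left(R + X\right)}$ ($H{\left(X,R \right)} = - \frac{3}{X \left(X + R\right) R + 5} + \frac{5}{\left(- \frac{1}{2}\right) X} = - \frac{3}{X \left(R + X\right) R + 5} + 5 \left(- \frac{2}{X}\right) = - \frac{3}{R X \left(R + X\right) + 5} - \frac{10}{X} = - \frac{3}{5 + R X \left(R + X\right)} - \frac{10}{X} = - \frac{10}{X} - \frac{3}{5 + R X \left(R + X\right)}$)
$h = -9$ ($h = - \frac{-50 - -3 - - 10 \left(-1\right)^{2} - - 10 \left(-1\right)^{2}}{\left(-1\right) \left(5 - \left(-1\right)^{2} - \left(-1\right)^{2}\right)} = - \frac{\left(-1\right) \left(-50 + 3 - \left(-10\right) 1 - \left(-10\right) 1\right)}{5 - 1 - 1} = - \frac{\left(-1\right) \left(-50 + 3 + 10 + 10\right)}{5 - 1 - 1} = - \frac{\left(-1\right) \left(-27\right)}{3} = \left(-1\right) 9 = -9$)
$- 152 h + 133 = \left(-152\right) \left(-9\right) + 133 = 1368 + 133 = 1501$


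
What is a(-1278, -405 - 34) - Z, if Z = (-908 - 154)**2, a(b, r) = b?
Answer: -1129122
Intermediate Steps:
Z = 1127844 (Z = (-1062)**2 = 1127844)
a(-1278, -405 - 34) - Z = -1278 - 1*1127844 = -1278 - 1127844 = -1129122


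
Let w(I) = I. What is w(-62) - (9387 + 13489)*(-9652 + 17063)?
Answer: -169534098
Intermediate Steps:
w(-62) - (9387 + 13489)*(-9652 + 17063) = -62 - (9387 + 13489)*(-9652 + 17063) = -62 - 22876*7411 = -62 - 1*169534036 = -62 - 169534036 = -169534098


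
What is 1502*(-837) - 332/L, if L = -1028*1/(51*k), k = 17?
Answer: -323021757/257 ≈ -1.2569e+6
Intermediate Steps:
L = -1028/867 (L = -1028/(51*17) = -1028/867 ≈ -1.1857)
1502*(-837) - 332/L = 1502*(-837) - 332/(-1028/867) = -1257174 - 332*(-867/1028) = -1257174 + 71961/257 = -323021757/257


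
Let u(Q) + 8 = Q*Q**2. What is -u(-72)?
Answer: 373256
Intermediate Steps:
u(Q) = -8 + Q**3 (u(Q) = -8 + Q*Q**2 = -8 + Q**3)
-u(-72) = -(-8 + (-72)**3) = -(-8 - 373248) = -1*(-373256) = 373256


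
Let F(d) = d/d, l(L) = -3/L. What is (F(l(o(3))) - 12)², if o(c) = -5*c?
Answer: 121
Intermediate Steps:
F(d) = 1
(F(l(o(3))) - 12)² = (1 - 12)² = (-11)² = 121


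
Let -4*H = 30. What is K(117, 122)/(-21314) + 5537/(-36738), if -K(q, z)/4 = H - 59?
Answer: -63893963/391516866 ≈ -0.16320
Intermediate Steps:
H = -15/2 (H = -¼*30 = -15/2 ≈ -7.5000)
K(q, z) = 266 (K(q, z) = -4*(-15/2 - 59) = -4*(-133/2) = 266)
K(117, 122)/(-21314) + 5537/(-36738) = 266/(-21314) + 5537/(-36738) = 266*(-1/21314) + 5537*(-1/36738) = -133/10657 - 5537/36738 = -63893963/391516866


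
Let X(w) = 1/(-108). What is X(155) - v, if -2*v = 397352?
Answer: 21457007/108 ≈ 1.9868e+5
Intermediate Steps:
v = -198676 (v = -1/2*397352 = -198676)
X(w) = -1/108
X(155) - v = -1/108 - 1*(-198676) = -1/108 + 198676 = 21457007/108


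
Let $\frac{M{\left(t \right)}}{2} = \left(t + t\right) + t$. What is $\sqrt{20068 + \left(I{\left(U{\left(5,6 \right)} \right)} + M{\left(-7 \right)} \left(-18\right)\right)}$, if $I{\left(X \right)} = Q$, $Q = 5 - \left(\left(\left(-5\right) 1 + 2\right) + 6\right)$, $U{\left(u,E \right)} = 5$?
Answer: $3 \sqrt{2314} \approx 144.31$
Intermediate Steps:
$M{\left(t \right)} = 6 t$ ($M{\left(t \right)} = 2 \left(\left(t + t\right) + t\right) = 2 \left(2 t + t\right) = 2 \cdot 3 t = 6 t$)
$Q = 2$ ($Q = 5 - \left(\left(-5 + 2\right) + 6\right) = 5 - \left(-3 + 6\right) = 5 - 3 = 2$)
$I{\left(X \right)} = 2$
$\sqrt{20068 + \left(I{\left(U{\left(5,6 \right)} \right)} + M{\left(-7 \right)} \left(-18\right)\right)} = \sqrt{20068 + \left(2 + 6 \left(-7\right) \left(-18\right)\right)} = \sqrt{20068 + \left(2 - -756\right)} = \sqrt{20068 + \left(2 + 756\right)} = \sqrt{20068 + 758} = \sqrt{20826} = 3 \sqrt{2314}$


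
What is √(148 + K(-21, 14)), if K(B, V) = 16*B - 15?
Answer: I*√203 ≈ 14.248*I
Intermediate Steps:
K(B, V) = -15 + 16*B
√(148 + K(-21, 14)) = √(148 + (-15 + 16*(-21))) = √(148 + (-15 - 336)) = √(148 - 351) = √(-203) = I*√203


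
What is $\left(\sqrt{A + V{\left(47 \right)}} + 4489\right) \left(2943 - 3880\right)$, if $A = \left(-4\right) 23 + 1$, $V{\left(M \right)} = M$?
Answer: $-4206193 - 1874 i \sqrt{11} \approx -4.2062 \cdot 10^{6} - 6215.4 i$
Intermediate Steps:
$A = -91$ ($A = -92 + 1 = -91$)
$\left(\sqrt{A + V{\left(47 \right)}} + 4489\right) \left(2943 - 3880\right) = \left(\sqrt{-91 + 47} + 4489\right) \left(2943 - 3880\right) = \left(\sqrt{-44} + 4489\right) \left(-937\right) = \left(2 i \sqrt{11} + 4489\right) \left(-937\right) = \left(4489 + 2 i \sqrt{11}\right) \left(-937\right) = -4206193 - 1874 i \sqrt{11}$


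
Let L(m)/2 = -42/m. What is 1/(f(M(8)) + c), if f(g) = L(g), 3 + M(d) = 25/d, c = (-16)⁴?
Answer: 1/64864 ≈ 1.5417e-5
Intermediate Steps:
c = 65536
M(d) = -3 + 25/d
L(m) = -84/m (L(m) = 2*(-42/m) = -84/m)
f(g) = -84/g
1/(f(M(8)) + c) = 1/(-84/(-3 + 25/8) + 65536) = 1/(-84/⅛ + 65536) = 1/(-84*8 + 65536) = 1/(-672 + 65536) = 1/64864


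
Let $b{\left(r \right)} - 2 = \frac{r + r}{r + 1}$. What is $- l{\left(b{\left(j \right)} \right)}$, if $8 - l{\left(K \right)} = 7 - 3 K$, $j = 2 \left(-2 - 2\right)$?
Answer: $- \frac{97}{7} \approx -13.857$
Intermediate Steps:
$j = -8$ ($j = 2 \left(-4\right) = -8$)
$b{\left(r \right)} = 2 + \frac{2 r}{1 + r}$ ($b{\left(r \right)} = 2 + \frac{r + r}{r + 1} = 2 + \frac{2 r}{1 + r}$)
$l{\left(K \right)} = 1 + 3 K$ ($l{\left(K \right)} = 8 - \left(7 - 3 K\right) = 8 + \left(-7 + 3 K\right) = 1 + 3 K$)
$- l{\left(b{\left(j \right)} \right)} = - (1 + 3 \frac{2 \left(1 + 2 \left(-8\right)\right)}{1 - 8}) = - (1 + 3 \frac{2 \left(1 - 16\right)}{-7}) = - (1 + 3 \cdot 2 \left(- \frac{1}{7}\right) \left(-15\right)) = - (1 + 3 \cdot \frac{30}{7}) = - (1 + \frac{90}{7}) = \left(-1\right) \frac{97}{7} = - \frac{97}{7}$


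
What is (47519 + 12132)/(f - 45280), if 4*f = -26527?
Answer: -238604/207647 ≈ -1.1491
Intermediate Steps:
f = -26527/4 (f = (1/4)*(-26527) = -26527/4 ≈ -6631.8)
(47519 + 12132)/(f - 45280) = (47519 + 12132)/(-26527/4 - 45280) = 59651/(-207647/4) = 59651*(-4/207647) = -238604/207647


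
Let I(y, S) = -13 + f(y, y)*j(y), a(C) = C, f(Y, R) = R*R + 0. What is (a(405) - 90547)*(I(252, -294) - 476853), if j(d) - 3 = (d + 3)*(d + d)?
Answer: -735671192517092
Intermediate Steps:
f(Y, R) = R**2 (f(Y, R) = R**2 + 0 = R**2)
j(d) = 3 + 2*d*(3 + d) (j(d) = 3 + (d + 3)*(d + d) = 3 + (3 + d)*(2*d) = 3 + 2*d*(3 + d))
I(y, S) = -13 + y**2*(3 + 2*y**2 + 6*y)
(a(405) - 90547)*(I(252, -294) - 476853) = (405 - 90547)*((-13 + 252**2*(3 + 2*252**2 + 6*252)) - 476853) = -90142*((-13 + 63504*(3 + 2*63504 + 1512)) - 476853) = -90142*((-13 + 63504*(3 + 127008 + 1512)) - 476853) = -90142*((-13 + 63504*128523) - 476853) = -90142*((-13 + 8161724592) - 476853) = -90142*(8161724579 - 476853) = -90142*8161247726 = -735671192517092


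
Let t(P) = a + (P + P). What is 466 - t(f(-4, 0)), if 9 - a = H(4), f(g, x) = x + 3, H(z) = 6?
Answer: 457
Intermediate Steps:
f(g, x) = 3 + x
a = 3 (a = 9 - 1*6 = 9 - 6 = 3)
t(P) = 3 + 2*P (t(P) = 3 + (P + P) = 3 + 2*P)
466 - t(f(-4, 0)) = 466 - (3 + 2*(3 + 0)) = 466 - (3 + 2*3) = 466 - (3 + 6) = 466 - 1*9 = 466 - 9 = 457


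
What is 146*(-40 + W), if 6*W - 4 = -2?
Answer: -17374/3 ≈ -5791.3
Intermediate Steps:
W = 1/3 (W = 2/3 + (1/6)*(-2) = 2/3 - 1/3 = 1/3 ≈ 0.33333)
146*(-40 + W) = 146*(-40 + 1/3) = 146*(-119/3) = -17374/3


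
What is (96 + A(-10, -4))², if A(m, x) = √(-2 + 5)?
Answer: (96 + √3)² ≈ 9551.5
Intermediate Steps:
A(m, x) = √3
(96 + A(-10, -4))² = (96 + √3)²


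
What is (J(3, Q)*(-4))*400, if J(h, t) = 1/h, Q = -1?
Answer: -1600/3 ≈ -533.33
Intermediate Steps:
(J(3, Q)*(-4))*400 = (-4/3)*400 = ((⅓)*(-4))*400 = -4/3*400 = -1600/3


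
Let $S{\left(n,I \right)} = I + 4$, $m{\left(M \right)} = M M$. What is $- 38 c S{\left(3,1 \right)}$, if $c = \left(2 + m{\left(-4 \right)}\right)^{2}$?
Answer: $-61560$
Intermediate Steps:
$m{\left(M \right)} = M^{2}$
$c = 324$ ($c = \left(2 + \left(-4\right)^{2}\right)^{2} = \left(2 + 16\right)^{2} = 18^{2} = 324$)
$S{\left(n,I \right)} = 4 + I$
$- 38 c S{\left(3,1 \right)} = \left(-38\right) 324 \left(4 + 1\right) = \left(-12312\right) 5 = -61560$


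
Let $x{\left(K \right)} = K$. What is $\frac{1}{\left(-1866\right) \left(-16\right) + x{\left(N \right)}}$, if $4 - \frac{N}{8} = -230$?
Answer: $\frac{1}{31728} \approx 3.1518 \cdot 10^{-5}$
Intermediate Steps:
$N = 1872$ ($N = 32 - -1840 = 32 + 1840 = 1872$)
$\frac{1}{\left(-1866\right) \left(-16\right) + x{\left(N \right)}} = \frac{1}{\left(-1866\right) \left(-16\right) + 1872} = \frac{1}{29856 + 1872} = \frac{1}{31728}$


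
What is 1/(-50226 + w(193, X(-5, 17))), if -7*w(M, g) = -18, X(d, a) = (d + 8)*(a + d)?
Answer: -7/351564 ≈ -1.9911e-5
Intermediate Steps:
X(d, a) = (8 + d)*(a + d)
w(M, g) = 18/7 (w(M, g) = -⅐*(-18) = 18/7)
1/(-50226 + w(193, X(-5, 17))) = 1/(-50226 + 18/7) = 1/(-351564/7) = -7/351564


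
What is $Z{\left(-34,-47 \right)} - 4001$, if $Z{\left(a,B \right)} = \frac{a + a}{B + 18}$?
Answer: $- \frac{115961}{29} \approx -3998.7$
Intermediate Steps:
$Z{\left(a,B \right)} = \frac{2 a}{18 + B}$
$Z{\left(-34,-47 \right)} - 4001 = 2 \left(-34\right) \frac{1}{18 - 47} - 4001 = 2 \left(-34\right) \frac{1}{-29} - 4001 = 2 \left(-34\right) \left(- \frac{1}{29}\right) - 4001 = \frac{68}{29} - 4001 = - \frac{115961}{29}$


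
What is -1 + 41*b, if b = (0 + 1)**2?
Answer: 40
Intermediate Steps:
b = 1 (b = 1**2 = 1)
-1 + 41*b = -1 + 41*1 = -1 + 41 = 40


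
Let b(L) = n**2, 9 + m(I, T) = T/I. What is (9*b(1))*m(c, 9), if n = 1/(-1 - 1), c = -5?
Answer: -243/10 ≈ -24.300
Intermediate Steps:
m(I, T) = -9 + T/I
n = -1/2 (n = 1/(-2) = -1/2 ≈ -0.50000)
b(L) = 1/4 (b(L) = (-1/2)**2 = 1/4)
(9*b(1))*m(c, 9) = (9*(1/4))*(-9 + 9/(-5)) = 9*(-9 + 9*(-1/5))/4 = 9*(-9 - 9/5)/4 = (9/4)*(-54/5) = -243/10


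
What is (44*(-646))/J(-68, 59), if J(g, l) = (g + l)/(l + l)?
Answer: 3354032/9 ≈ 3.7267e+5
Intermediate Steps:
J(g, l) = (g + l)/(2*l) (J(g, l) = (g + l)/((2*l)) = (g + l)*(1/(2*l)) = (g + l)/(2*l))
(44*(-646))/J(-68, 59) = (44*(-646))/(((½)*(-68 + 59)/59)) = -28424/((½)*(1/59)*(-9)) = -28424/(-9/118) = -28424*(-118/9) = 3354032/9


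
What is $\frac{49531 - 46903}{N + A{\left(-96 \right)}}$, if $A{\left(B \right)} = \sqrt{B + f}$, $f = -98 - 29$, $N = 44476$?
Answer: $\frac{1601136}{27097463} - \frac{36 i \sqrt{223}}{27097463} \approx 0.059088 - 1.9839 \cdot 10^{-5} i$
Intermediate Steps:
$f = -127$ ($f = -98 - 29 = -127$)
$A{\left(B \right)} = \sqrt{-127 + B}$ ($A{\left(B \right)} = \sqrt{B - 127} = \sqrt{-127 + B}$)
$\frac{49531 - 46903}{N + A{\left(-96 \right)}} = \frac{49531 - 46903}{44476 + \sqrt{-127 - 96}} = \frac{2628}{44476 + \sqrt{-223}} = \frac{2628}{44476 + i \sqrt{223}}$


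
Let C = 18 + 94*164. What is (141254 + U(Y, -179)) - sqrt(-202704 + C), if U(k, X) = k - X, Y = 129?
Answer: 141562 - I*sqrt(187270) ≈ 1.4156e+5 - 432.75*I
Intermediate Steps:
C = 15434 (C = 18 + 15416 = 15434)
(141254 + U(Y, -179)) - sqrt(-202704 + C) = (141254 + (129 - 1*(-179))) - sqrt(-202704 + 15434) = (141254 + (129 + 179)) - sqrt(-187270) = (141254 + 308) - I*sqrt(187270) = 141562 - I*sqrt(187270)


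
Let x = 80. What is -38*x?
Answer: -3040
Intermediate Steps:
-38*x = -38*80 = -3040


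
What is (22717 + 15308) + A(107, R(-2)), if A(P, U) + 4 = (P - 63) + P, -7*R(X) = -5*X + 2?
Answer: 38172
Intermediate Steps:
R(X) = -2/7 + 5*X/7 (R(X) = -(-5*X + 2)/7 = -(2 - 5*X)/7 = -2/7 + 5*X/7)
A(P, U) = -67 + 2*P (A(P, U) = -4 + ((P - 63) + P) = -4 + ((-63 + P) + P) = -4 + (-63 + 2*P) = -67 + 2*P)
(22717 + 15308) + A(107, R(-2)) = (22717 + 15308) + (-67 + 2*107) = 38025 + (-67 + 214) = 38025 + 147 = 38172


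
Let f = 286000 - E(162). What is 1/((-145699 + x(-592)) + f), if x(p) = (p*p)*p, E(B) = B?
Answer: -1/207334549 ≈ -4.8231e-9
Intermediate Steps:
x(p) = p**3 (x(p) = p**2*p = p**3)
f = 285838 (f = 286000 - 1*162 = 286000 - 162 = 285838)
1/((-145699 + x(-592)) + f) = 1/((-145699 + (-592)**3) + 285838) = 1/((-145699 - 207474688) + 285838) = 1/(-207620387 + 285838) = 1/(-207334549) = -1/207334549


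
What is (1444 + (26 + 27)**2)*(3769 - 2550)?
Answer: 5184407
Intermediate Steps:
(1444 + (26 + 27)**2)*(3769 - 2550) = (1444 + 53**2)*1219 = (1444 + 2809)*1219 = 4253*1219 = 5184407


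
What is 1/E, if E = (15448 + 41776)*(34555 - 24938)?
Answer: 1/550323208 ≈ 1.8171e-9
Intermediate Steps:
E = 550323208 (E = 57224*9617 = 550323208)
1/E = 1/550323208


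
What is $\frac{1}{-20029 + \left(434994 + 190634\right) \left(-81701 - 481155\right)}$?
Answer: $- \frac{1}{352138493597} \approx -2.8398 \cdot 10^{-12}$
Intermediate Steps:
$\frac{1}{-20029 + \left(434994 + 190634\right) \left(-81701 - 481155\right)} = \frac{1}{-20029 + 625628 \left(-562856\right)} = \frac{1}{-20029 - 352138473568} = \frac{1}{-352138493597} = - \frac{1}{352138493597}$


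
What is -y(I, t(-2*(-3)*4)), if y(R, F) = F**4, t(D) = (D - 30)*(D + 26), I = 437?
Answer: -8100000000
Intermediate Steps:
t(D) = (-30 + D)*(26 + D)
-y(I, t(-2*(-3)*4)) = -(-780 + (-2*(-3)*4)**2 - 4*(-2*(-3))*4)**4 = -(-780 + (6*4)**2 - 24*4)**4 = -(-780 + 24**2 - 4*24)**4 = -(-780 + 576 - 96)**4 = -1*(-300)**4 = -1*8100000000 = -8100000000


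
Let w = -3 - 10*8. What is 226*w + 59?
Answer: -18699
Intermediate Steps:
w = -83 (w = -3 - 80 = -83)
226*w + 59 = 226*(-83) + 59 = -18758 + 59 = -18699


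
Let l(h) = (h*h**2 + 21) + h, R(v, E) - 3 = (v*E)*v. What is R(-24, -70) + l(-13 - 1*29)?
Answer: -114426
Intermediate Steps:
R(v, E) = 3 + E*v**2 (R(v, E) = 3 + (v*E)*v = 3 + (E*v)*v = 3 + E*v**2)
l(h) = 21 + h + h**3 (l(h) = (h**3 + 21) + h = (21 + h**3) + h = 21 + h + h**3)
R(-24, -70) + l(-13 - 1*29) = (3 - 70*(-24)**2) + (21 + (-13 - 1*29) + (-13 - 1*29)**3) = (3 - 70*576) + (21 + (-13 - 29) + (-13 - 29)**3) = (3 - 40320) + (21 - 42 + (-42)**3) = -40317 + (21 - 42 - 74088) = -40317 - 74109 = -114426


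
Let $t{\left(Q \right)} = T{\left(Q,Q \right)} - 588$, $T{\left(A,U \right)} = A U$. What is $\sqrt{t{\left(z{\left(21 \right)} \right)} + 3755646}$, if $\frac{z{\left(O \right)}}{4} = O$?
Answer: $\sqrt{3762114} \approx 1939.6$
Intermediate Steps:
$z{\left(O \right)} = 4 O$
$t{\left(Q \right)} = -588 + Q^{2}$ ($t{\left(Q \right)} = Q Q - 588 = Q^{2} - 588 = -588 + Q^{2}$)
$\sqrt{t{\left(z{\left(21 \right)} \right)} + 3755646} = \sqrt{\left(-588 + \left(4 \cdot 21\right)^{2}\right) + 3755646} = \sqrt{\left(-588 + 84^{2}\right) + 3755646} = \sqrt{\left(-588 + 7056\right) + 3755646} = \sqrt{6468 + 3755646} = \sqrt{3762114}$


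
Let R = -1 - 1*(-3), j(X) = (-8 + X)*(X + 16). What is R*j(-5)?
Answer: -286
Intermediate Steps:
j(X) = (-8 + X)*(16 + X)
R = 2 (R = -1 + 3 = 2)
R*j(-5) = 2*(-128 + (-5)² + 8*(-5)) = 2*(-128 + 25 - 40) = 2*(-143) = -286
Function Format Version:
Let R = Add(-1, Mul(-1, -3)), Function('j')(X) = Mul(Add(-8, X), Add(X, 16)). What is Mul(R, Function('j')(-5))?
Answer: -286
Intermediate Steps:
Function('j')(X) = Mul(Add(-8, X), Add(16, X))
R = 2 (R = Add(-1, 3) = 2)
Mul(R, Function('j')(-5)) = Mul(2, Add(-128, Pow(-5, 2), Mul(8, -5))) = Mul(2, Add(-128, 25, -40)) = Mul(2, -143) = -286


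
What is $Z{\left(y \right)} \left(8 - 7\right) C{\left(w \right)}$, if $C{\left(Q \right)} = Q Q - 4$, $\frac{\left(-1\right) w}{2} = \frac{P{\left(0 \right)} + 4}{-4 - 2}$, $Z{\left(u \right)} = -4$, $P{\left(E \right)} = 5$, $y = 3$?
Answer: $-20$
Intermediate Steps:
$w = 3$ ($w = - 2 \frac{5 + 4}{-4 - 2} = - 2 \frac{9}{-6} = - 2 \cdot 9 \left(- \frac{1}{6}\right) = \left(-2\right) \left(- \frac{3}{2}\right) = 3$)
$C{\left(Q \right)} = -4 + Q^{2}$ ($C{\left(Q \right)} = Q^{2} - 4 = -4 + Q^{2}$)
$Z{\left(y \right)} \left(8 - 7\right) C{\left(w \right)} = - 4 \left(8 - 7\right) \left(-4 + 3^{2}\right) = \left(-4\right) 1 \left(-4 + 9\right) = \left(-4\right) 5 = -20$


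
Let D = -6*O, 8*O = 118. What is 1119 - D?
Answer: 2415/2 ≈ 1207.5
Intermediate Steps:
O = 59/4 (O = (⅛)*118 = 59/4 ≈ 14.750)
D = -177/2 (D = -6*59/4 = -177/2 ≈ -88.500)
1119 - D = 1119 - 1*(-177/2) = 1119 + 177/2 = 2415/2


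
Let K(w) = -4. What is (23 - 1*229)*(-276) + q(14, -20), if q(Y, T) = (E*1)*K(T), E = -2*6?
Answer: 56904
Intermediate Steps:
E = -12
q(Y, T) = 48 (q(Y, T) = -12*1*(-4) = -12*(-4) = 48)
(23 - 1*229)*(-276) + q(14, -20) = (23 - 1*229)*(-276) + 48 = (23 - 229)*(-276) + 48 = -206*(-276) + 48 = 56856 + 48 = 56904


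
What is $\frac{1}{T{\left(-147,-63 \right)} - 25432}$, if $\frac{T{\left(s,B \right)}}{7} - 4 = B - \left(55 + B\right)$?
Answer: $- \frac{1}{25789} \approx -3.8776 \cdot 10^{-5}$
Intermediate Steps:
$T{\left(s,B \right)} = -357$ ($T{\left(s,B \right)} = 28 + 7 \left(B - \left(55 + B\right)\right) = 28 + 7 \left(-55\right) = 28 - 385 = -357$)
$\frac{1}{T{\left(-147,-63 \right)} - 25432} = \frac{1}{-357 - 25432} = \frac{1}{-25789} = - \frac{1}{25789}$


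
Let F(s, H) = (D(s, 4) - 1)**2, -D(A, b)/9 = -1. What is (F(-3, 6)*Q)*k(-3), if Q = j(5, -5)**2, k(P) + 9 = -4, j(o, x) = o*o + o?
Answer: -748800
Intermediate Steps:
D(A, b) = 9 (D(A, b) = -9*(-1) = 9)
j(o, x) = o + o**2 (j(o, x) = o**2 + o = o + o**2)
k(P) = -13 (k(P) = -9 - 4 = -13)
F(s, H) = 64 (F(s, H) = (9 - 1)**2 = 8**2 = 64)
Q = 900 (Q = (5*(1 + 5))**2 = (5*6)**2 = 30**2 = 900)
(F(-3, 6)*Q)*k(-3) = (64*900)*(-13) = 57600*(-13) = -748800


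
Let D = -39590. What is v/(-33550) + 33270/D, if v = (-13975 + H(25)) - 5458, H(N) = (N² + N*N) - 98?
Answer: -39246371/132824450 ≈ -0.29548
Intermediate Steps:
H(N) = -98 + 2*N² (H(N) = (N² + N²) - 98 = 2*N² - 98 = -98 + 2*N²)
v = -18281 (v = (-13975 + (-98 + 2*25²)) - 5458 = (-13975 + (-98 + 2*625)) - 5458 = (-13975 + (-98 + 1250)) - 5458 = (-13975 + 1152) - 5458 = -12823 - 5458 = -18281)
v/(-33550) + 33270/D = -18281/(-33550) + 33270/(-39590) = -18281*(-1/33550) + 33270*(-1/39590) = 18281/33550 - 3327/3959 = -39246371/132824450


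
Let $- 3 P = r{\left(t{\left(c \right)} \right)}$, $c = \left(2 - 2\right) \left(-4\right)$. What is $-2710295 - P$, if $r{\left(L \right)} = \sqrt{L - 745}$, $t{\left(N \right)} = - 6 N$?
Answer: $-2710295 + \frac{i \sqrt{745}}{3} \approx -2.7103 \cdot 10^{6} + 9.0982 i$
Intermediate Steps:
$c = 0$ ($c = 0 \left(-4\right) = 0$)
$r{\left(L \right)} = \sqrt{-745 + L}$
$P = - \frac{i \sqrt{745}}{3}$ ($P = - \frac{\sqrt{-745 - 0}}{3} = - \frac{\sqrt{-745 + 0}}{3} = - \frac{\sqrt{-745}}{3} = - \frac{i \sqrt{745}}{3} \approx - 9.0982 i$)
$-2710295 - P = -2710295 - - \frac{i \sqrt{745}}{3} = -2710295 + \frac{i \sqrt{745}}{3}$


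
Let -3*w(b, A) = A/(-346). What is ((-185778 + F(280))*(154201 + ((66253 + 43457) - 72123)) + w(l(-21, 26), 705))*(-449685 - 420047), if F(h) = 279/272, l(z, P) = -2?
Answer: 91136802906563956681/2941 ≈ 3.0988e+16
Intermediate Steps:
w(b, A) = A/1038 (w(b, A) = -A/(3*(-346)) = -A*(-1)/(3*346) = -(-1)*A/1038 = A/1038)
F(h) = 279/272 (F(h) = 279*(1/272) = 279/272)
((-185778 + F(280))*(154201 + ((66253 + 43457) - 72123)) + w(l(-21, 26), 705))*(-449685 - 420047) = ((-185778 + 279/272)*(154201 + ((66253 + 43457) - 72123)) + (1/1038)*705)*(-449685 - 420047) = (-50531337*(154201 + (109710 - 72123))/272 + 235/346)*(-869732) = (-50531337*(154201 + 37587)/272 + 235/346)*(-869732) = (-50531337/272*191788 + 235/346)*(-869732) = (-2422826015139/68 + 235/346)*(-869732) = -419148900611057/11764*(-869732) = 91136802906563956681/2941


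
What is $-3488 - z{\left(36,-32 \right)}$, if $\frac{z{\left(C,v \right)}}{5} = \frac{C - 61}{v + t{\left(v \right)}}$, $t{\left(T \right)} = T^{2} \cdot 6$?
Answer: $- \frac{21318531}{6112} \approx -3488.0$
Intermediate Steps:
$t{\left(T \right)} = 6 T^{2}$
$z{\left(C,v \right)} = \frac{5 \left(-61 + C\right)}{v + 6 v^{2}}$ ($z{\left(C,v \right)} = 5 \frac{C - 61}{v + 6 v^{2}} = 5 \frac{-61 + C}{v + 6 v^{2}} = \frac{5 \left(-61 + C\right)}{v + 6 v^{2}}$)
$-3488 - z{\left(36,-32 \right)} = -3488 - \frac{5 \left(-61 + 36\right)}{\left(-32\right) \left(1 + 6 \left(-32\right)\right)} = -3488 - 5 \left(- \frac{1}{32}\right) \frac{1}{1 - 192} \left(-25\right) = -3488 - 5 \left(- \frac{1}{32}\right) \frac{1}{-191} \left(-25\right) = -3488 - 5 \left(- \frac{1}{32}\right) \left(- \frac{1}{191}\right) \left(-25\right) = -3488 - - \frac{125}{6112} = -3488 + \frac{125}{6112} = - \frac{21318531}{6112}$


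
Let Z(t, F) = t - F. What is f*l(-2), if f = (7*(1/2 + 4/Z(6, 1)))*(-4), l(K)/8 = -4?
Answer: 5824/5 ≈ 1164.8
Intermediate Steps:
l(K) = -32 (l(K) = 8*(-4) = -32)
f = -182/5 (f = (7*(1/2 + 4/(6 - 1*1)))*(-4) = (7*(1*(1/2) + 4/(6 - 1)))*(-4) = (7*(1/2 + 4/5))*(-4) = (7*(13/10))*(-4) = (91/10)*(-4) = -182/5 ≈ -36.400)
f*l(-2) = -182/5*(-32) = 5824/5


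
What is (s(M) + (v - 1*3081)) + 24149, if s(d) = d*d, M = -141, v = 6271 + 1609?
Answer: 48829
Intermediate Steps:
v = 7880
s(d) = d²
(s(M) + (v - 1*3081)) + 24149 = ((-141)² + (7880 - 1*3081)) + 24149 = (19881 + (7880 - 3081)) + 24149 = (19881 + 4799) + 24149 = 24680 + 24149 = 48829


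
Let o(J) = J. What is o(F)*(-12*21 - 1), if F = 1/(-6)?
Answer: 253/6 ≈ 42.167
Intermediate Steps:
F = -1/6 ≈ -0.16667
o(F)*(-12*21 - 1) = -(-12*21 - 1)/6 = -(-252 - 1)/6 = -1/6*(-253) = 253/6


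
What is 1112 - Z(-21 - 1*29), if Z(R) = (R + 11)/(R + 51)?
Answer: 1151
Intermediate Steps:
Z(R) = (11 + R)/(51 + R)
1112 - Z(-21 - 1*29) = 1112 - (11 + (-21 - 1*29))/(51 + (-21 - 1*29)) = 1112 - (11 + (-21 - 29))/(51 + (-21 - 29)) = 1112 - (11 - 50)/(51 - 50) = 1112 - (-39)/1 = 1112 - (-39) = 1112 - 1*(-39) = 1112 + 39 = 1151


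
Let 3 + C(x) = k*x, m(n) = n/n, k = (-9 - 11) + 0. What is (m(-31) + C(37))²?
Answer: 550564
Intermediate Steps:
k = -20 (k = -20 + 0 = -20)
m(n) = 1
C(x) = -3 - 20*x
(m(-31) + C(37))² = (1 + (-3 - 20*37))² = (1 + (-3 - 740))² = (1 - 743)² = (-742)² = 550564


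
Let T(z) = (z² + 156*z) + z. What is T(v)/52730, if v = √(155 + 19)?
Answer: 87/26365 + 157*√174/52730 ≈ 0.042575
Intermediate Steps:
v = √174 ≈ 13.191
T(z) = z² + 157*z
T(v)/52730 = (√174*(157 + √174))/52730 = (√174*(157 + √174))*(1/52730) = √174*(157 + √174)/52730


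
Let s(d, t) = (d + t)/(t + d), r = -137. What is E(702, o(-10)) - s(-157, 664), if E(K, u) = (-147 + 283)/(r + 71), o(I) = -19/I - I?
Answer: -101/33 ≈ -3.0606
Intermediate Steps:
o(I) = -I - 19/I
s(d, t) = 1 (s(d, t) = (d + t)/(d + t) = 1)
E(K, u) = -68/33 (E(K, u) = (-147 + 283)/(-137 + 71) = 136/(-66) = 136*(-1/66) = -68/33)
E(702, o(-10)) - s(-157, 664) = -68/33 - 1*1 = -68/33 - 1 = -101/33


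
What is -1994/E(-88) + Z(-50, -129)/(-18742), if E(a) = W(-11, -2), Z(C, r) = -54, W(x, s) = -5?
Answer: 18685909/46855 ≈ 398.80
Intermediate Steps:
E(a) = -5
-1994/E(-88) + Z(-50, -129)/(-18742) = -1994/(-5) - 54/(-18742) = -1994*(-⅕) - 54*(-1/18742) = 1994/5 + 27/9371 = 18685909/46855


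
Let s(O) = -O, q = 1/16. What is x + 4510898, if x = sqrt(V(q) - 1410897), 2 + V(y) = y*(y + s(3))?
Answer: 4510898 + I*sqrt(361190191)/16 ≈ 4.5109e+6 + 1187.8*I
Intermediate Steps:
q = 1/16 ≈ 0.062500
V(y) = -2 + y*(-3 + y) (V(y) = -2 + y*(y - 1*3) = -2 + y*(y - 3) = -2 + y*(-3 + y))
x = I*sqrt(361190191)/16 (x = sqrt((-2 + (1/16)**2 - 3*1/16) - 1410897) = sqrt((-2 + 1/256 - 3/16) - 1410897) = sqrt(-559/256 - 1410897) = sqrt(-361190191/256) = I*sqrt(361190191)/16 ≈ 1187.8*I)
x + 4510898 = I*sqrt(361190191)/16 + 4510898 = 4510898 + I*sqrt(361190191)/16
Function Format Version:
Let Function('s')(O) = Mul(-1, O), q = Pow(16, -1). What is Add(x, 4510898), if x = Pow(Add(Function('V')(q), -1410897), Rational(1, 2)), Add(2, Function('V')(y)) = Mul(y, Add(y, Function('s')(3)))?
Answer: Add(4510898, Mul(Rational(1, 16), I, Pow(361190191, Rational(1, 2)))) ≈ Add(4.5109e+6, Mul(1187.8, I))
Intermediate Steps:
q = Rational(1, 16) ≈ 0.062500
Function('V')(y) = Add(-2, Mul(y, Add(-3, y))) (Function('V')(y) = Add(-2, Mul(y, Add(y, Mul(-1, 3)))) = Add(-2, Mul(y, Add(y, -3))) = Add(-2, Mul(y, Add(-3, y))))
x = Mul(Rational(1, 16), I, Pow(361190191, Rational(1, 2))) (x = Pow(Add(Add(-2, Pow(Rational(1, 16), 2), Mul(-3, Rational(1, 16))), -1410897), Rational(1, 2)) = Pow(Add(Add(-2, Rational(1, 256), Rational(-3, 16)), -1410897), Rational(1, 2)) = Pow(Add(Rational(-559, 256), -1410897), Rational(1, 2)) = Pow(Rational(-361190191, 256), Rational(1, 2)) = Mul(Rational(1, 16), I, Pow(361190191, Rational(1, 2))) ≈ Mul(1187.8, I))
Add(x, 4510898) = Add(Mul(Rational(1, 16), I, Pow(361190191, Rational(1, 2))), 4510898) = Add(4510898, Mul(Rational(1, 16), I, Pow(361190191, Rational(1, 2))))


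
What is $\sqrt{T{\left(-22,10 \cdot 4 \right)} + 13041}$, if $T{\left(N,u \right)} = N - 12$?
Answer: $\sqrt{13007} \approx 114.05$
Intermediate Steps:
$T{\left(N,u \right)} = -12 + N$ ($T{\left(N,u \right)} = N - 12 = -12 + N$)
$\sqrt{T{\left(-22,10 \cdot 4 \right)} + 13041} = \sqrt{\left(-12 - 22\right) + 13041} = \sqrt{-34 + 13041} = \sqrt{13007}$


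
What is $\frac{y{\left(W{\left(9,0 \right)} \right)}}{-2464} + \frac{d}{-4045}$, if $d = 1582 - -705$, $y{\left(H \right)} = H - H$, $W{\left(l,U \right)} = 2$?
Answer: $- \frac{2287}{4045} \approx -0.56539$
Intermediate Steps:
$y{\left(H \right)} = 0$
$d = 2287$ ($d = 1582 + 705 = 2287$)
$\frac{y{\left(W{\left(9,0 \right)} \right)}}{-2464} + \frac{d}{-4045} = \frac{0}{-2464} + \frac{2287}{-4045} = 0 \left(- \frac{1}{2464}\right) + 2287 \left(- \frac{1}{4045}\right) = 0 - \frac{2287}{4045} = - \frac{2287}{4045}$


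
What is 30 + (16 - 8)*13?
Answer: 134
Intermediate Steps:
30 + (16 - 8)*13 = 30 + 8*13 = 30 + 104 = 134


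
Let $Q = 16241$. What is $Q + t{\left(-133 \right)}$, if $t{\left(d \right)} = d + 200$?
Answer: $16308$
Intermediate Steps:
$t{\left(d \right)} = 200 + d$
$Q + t{\left(-133 \right)} = 16241 + \left(200 - 133\right) = 16241 + 67 = 16308$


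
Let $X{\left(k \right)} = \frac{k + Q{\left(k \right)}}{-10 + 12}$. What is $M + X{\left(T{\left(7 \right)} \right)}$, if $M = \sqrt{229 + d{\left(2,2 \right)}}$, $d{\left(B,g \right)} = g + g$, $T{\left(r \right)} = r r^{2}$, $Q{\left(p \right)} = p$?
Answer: $343 + \sqrt{233} \approx 358.26$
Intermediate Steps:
$T{\left(r \right)} = r^{3}$
$X{\left(k \right)} = k$ ($X{\left(k \right)} = \frac{k + k}{-10 + 12} = \frac{2 k}{2} = 2 k \frac{1}{2} = k$)
$d{\left(B,g \right)} = 2 g$
$M = \sqrt{233}$ ($M = \sqrt{229 + 2 \cdot 2} = \sqrt{229 + 4} = \sqrt{233} \approx 15.264$)
$M + X{\left(T{\left(7 \right)} \right)} = \sqrt{233} + 7^{3} = \sqrt{233} + 343 = 343 + \sqrt{233}$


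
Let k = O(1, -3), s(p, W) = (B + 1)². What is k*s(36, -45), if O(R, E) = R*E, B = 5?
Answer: -108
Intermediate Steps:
s(p, W) = 36 (s(p, W) = (5 + 1)² = 6² = 36)
O(R, E) = E*R
k = -3 (k = -3*1 = -3)
k*s(36, -45) = -3*36 = -108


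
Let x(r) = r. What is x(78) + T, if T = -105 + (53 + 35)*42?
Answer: 3669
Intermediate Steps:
T = 3591 (T = -105 + 88*42 = -105 + 3696 = 3591)
x(78) + T = 78 + 3591 = 3669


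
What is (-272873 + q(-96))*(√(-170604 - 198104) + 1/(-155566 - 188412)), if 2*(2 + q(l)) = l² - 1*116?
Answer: 268325/343978 - 536650*I*√92177 ≈ 0.78006 - 1.6293e+8*I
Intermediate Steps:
q(l) = -60 + l²/2 (q(l) = -2 + (l² - 1*116)/2 = -2 + (l² - 116)/2 = -2 + (-116 + l²)/2 = -2 + (-58 + l²/2) = -60 + l²/2)
(-272873 + q(-96))*(√(-170604 - 198104) + 1/(-155566 - 188412)) = (-272873 + (-60 + (½)*(-96)²))*(√(-170604 - 198104) + 1/(-155566 - 188412)) = (-272873 + (-60 + (½)*9216))*(√(-368708) + 1/(-343978)) = (-272873 + (-60 + 4608))*(2*I*√92177 - 1/343978) = (-272873 + 4548)*(-1/343978 + 2*I*√92177) = -268325*(-1/343978 + 2*I*√92177) = 268325/343978 - 536650*I*√92177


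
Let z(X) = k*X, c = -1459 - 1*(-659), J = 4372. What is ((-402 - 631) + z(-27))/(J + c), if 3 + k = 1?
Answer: -979/3572 ≈ -0.27408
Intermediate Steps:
k = -2 (k = -3 + 1 = -2)
c = -800 (c = -1459 + 659 = -800)
z(X) = -2*X
((-402 - 631) + z(-27))/(J + c) = ((-402 - 631) - 2*(-27))/(4372 - 800) = (-1033 + 54)/3572 = -979*1/3572 = -979/3572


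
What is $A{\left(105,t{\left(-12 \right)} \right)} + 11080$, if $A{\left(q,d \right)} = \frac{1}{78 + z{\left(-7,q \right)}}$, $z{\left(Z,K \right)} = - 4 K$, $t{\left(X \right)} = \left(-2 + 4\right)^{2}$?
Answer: $\frac{3789359}{342} \approx 11080.0$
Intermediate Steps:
$t{\left(X \right)} = 4$ ($t{\left(X \right)} = 2^{2} = 4$)
$A{\left(q,d \right)} = \frac{1}{78 - 4 q}$
$A{\left(105,t{\left(-12 \right)} \right)} + 11080 = - \frac{1}{-78 + 4 \cdot 105} + 11080 = - \frac{1}{-78 + 420} + 11080 = - \frac{1}{342} + 11080 = \frac{3789359}{342}$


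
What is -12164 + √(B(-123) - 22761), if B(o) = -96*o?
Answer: -12164 + 3*I*√1217 ≈ -12164.0 + 104.66*I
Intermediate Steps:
-12164 + √(B(-123) - 22761) = -12164 + √(-96*(-123) - 22761) = -12164 + √(11808 - 22761) = -12164 + √(-10953) = -12164 + 3*I*√1217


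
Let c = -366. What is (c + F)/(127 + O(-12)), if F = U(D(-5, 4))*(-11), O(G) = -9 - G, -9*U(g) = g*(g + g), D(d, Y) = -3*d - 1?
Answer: 509/585 ≈ 0.87009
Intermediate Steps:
D(d, Y) = -1 - 3*d
U(g) = -2*g²/9 (U(g) = -g*(g + g)/9 = -g*2*g/9 = -2*g²/9)
F = 4312/9 (F = -2*(-1 - 3*(-5))²/9*(-11) = -2*(-1 + 15)²/9*(-11) = -2/9*14²*(-11) = -2/9*196*(-11) = -392/9*(-11) = 4312/9 ≈ 479.11)
(c + F)/(127 + O(-12)) = (-366 + 4312/9)/(127 + (-9 - 1*(-12))) = 1018/(9*(127 + (-9 + 12))) = 1018/(9*(127 + 3)) = (1018/9)/130 = (1018/9)*(1/130) = 509/585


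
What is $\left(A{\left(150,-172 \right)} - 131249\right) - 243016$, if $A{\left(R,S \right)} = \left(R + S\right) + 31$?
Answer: $-374256$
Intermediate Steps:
$A{\left(R,S \right)} = 31 + R + S$
$\left(A{\left(150,-172 \right)} - 131249\right) - 243016 = \left(\left(31 + 150 - 172\right) - 131249\right) - 243016 = \left(9 - 131249\right) - 243016 = -131240 - 243016 = -374256$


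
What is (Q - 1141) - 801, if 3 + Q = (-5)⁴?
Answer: -1320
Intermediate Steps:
Q = 622 (Q = -3 + (-5)⁴ = -3 + 625 = 622)
(Q - 1141) - 801 = (622 - 1141) - 801 = -519 - 801 = -1320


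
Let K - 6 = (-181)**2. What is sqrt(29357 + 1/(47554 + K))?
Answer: sqrt(189395600574958)/80321 ≈ 171.34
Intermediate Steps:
K = 32767 (K = 6 + (-181)**2 = 6 + 32761 = 32767)
sqrt(29357 + 1/(47554 + K)) = sqrt(29357 + 1/(47554 + 32767)) = sqrt(29357 + 1/80321) = sqrt(2357983598/80321) = sqrt(189395600574958)/80321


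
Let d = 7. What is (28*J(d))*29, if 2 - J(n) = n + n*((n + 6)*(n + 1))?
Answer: -595196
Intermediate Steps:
J(n) = 2 - n - n*(1 + n)*(6 + n) (J(n) = 2 - (n + n*((n + 6)*(n + 1))) = 2 - (n + n*((6 + n)*(1 + n))) = 2 - (n + n*((1 + n)*(6 + n))) = 2 - (n + n*(1 + n)*(6 + n)) = 2 + (-n - n*(1 + n)*(6 + n)) = 2 - n - n*(1 + n)*(6 + n))
(28*J(d))*29 = (28*(2 - 1*7**3 - 7*7 - 7*7**2))*29 = (28*(2 - 1*343 - 49 - 7*49))*29 = (28*(2 - 343 - 49 - 343))*29 = (28*(-733))*29 = -20524*29 = -595196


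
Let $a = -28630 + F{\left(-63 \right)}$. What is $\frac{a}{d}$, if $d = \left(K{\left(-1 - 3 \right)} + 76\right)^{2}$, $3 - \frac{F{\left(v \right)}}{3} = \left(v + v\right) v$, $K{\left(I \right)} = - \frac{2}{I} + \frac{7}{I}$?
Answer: $- \frac{838960}{89401} \approx -9.3842$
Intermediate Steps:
$K{\left(I \right)} = \frac{5}{I}$
$F{\left(v \right)} = 9 - 6 v^{2}$ ($F{\left(v \right)} = 9 - 3 \left(v + v\right) v = 9 - 3 \cdot 2 v v = 9 - 3 \cdot 2 v^{2} = 9 - 6 v^{2}$)
$a = -52435$ ($a = -28630 + \left(9 - 6 \left(-63\right)^{2}\right) = -28630 + \left(9 - 23814\right) = -28630 - 23805 = -52435$)
$d = \frac{89401}{16}$ ($d = \left(\frac{5}{-1 - 3} + 76\right)^{2} = \left(\frac{5}{-4} + 76\right)^{2} = \left(5 \left(- \frac{1}{4}\right) + 76\right)^{2} = \left(- \frac{5}{4} + 76\right)^{2} = \left(\frac{299}{4}\right)^{2} = \frac{89401}{16} \approx 5587.6$)
$\frac{a}{d} = - \frac{52435}{\frac{89401}{16}} = \left(-52435\right) \frac{16}{89401} = - \frac{838960}{89401}$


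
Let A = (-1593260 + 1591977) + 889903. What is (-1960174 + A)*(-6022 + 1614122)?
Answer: -1723165987400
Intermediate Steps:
A = 888620 (A = -1283 + 889903 = 888620)
(-1960174 + A)*(-6022 + 1614122) = (-1960174 + 888620)*(-6022 + 1614122) = -1071554*1608100 = -1723165987400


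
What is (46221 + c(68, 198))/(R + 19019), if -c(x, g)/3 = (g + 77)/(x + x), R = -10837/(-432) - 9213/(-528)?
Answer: 1866713607/769933502 ≈ 2.4245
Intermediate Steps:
R = 50531/1188 (R = -10837*(-1/432) - 9213*(-1/528) = 10837/432 + 3071/176 = 50531/1188 ≈ 42.534)
c(x, g) = -3*(77 + g)/(2*x) (c(x, g) = -3*(g + 77)/(x + x) = -3*(77 + g)/(2*x))
(46221 + c(68, 198))/(R + 19019) = (46221 + (3/2)*(-77 - 1*198)/68)/(50531/1188 + 19019) = (46221 + (3/2)*(1/68)*(-77 - 198))/(22645103/1188) = (46221 + (3/2)*(1/68)*(-275))*(1188/22645103) = (46221 - 825/136)*(1188/22645103) = (6285231/136)*(1188/22645103) = 1866713607/769933502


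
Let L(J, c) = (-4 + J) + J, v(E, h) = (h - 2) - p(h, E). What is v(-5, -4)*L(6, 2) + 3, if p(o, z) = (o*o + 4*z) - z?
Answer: -53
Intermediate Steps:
p(o, z) = o² + 3*z (p(o, z) = (o² + 4*z) - z = o² + 3*z)
v(E, h) = -2 + h - h² - 3*E (v(E, h) = (h - 2) - (h² + 3*E) = (-2 + h) + (-h² - 3*E) = -2 + h - h² - 3*E)
L(J, c) = -4 + 2*J
v(-5, -4)*L(6, 2) + 3 = (-2 - 4 - 1*(-4)² - 3*(-5))*(-4 + 2*6) + 3 = (-2 - 4 - 1*16 + 15)*(-4 + 12) + 3 = (-2 - 4 - 16 + 15)*8 + 3 = -7*8 + 3 = -56 + 3 = -53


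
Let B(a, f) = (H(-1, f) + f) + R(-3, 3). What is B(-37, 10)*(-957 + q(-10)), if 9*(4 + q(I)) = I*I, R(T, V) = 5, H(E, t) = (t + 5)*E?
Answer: 0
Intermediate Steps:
H(E, t) = E*(5 + t) (H(E, t) = (5 + t)*E = E*(5 + t))
B(a, f) = 0 (B(a, f) = (-(5 + f) + f) + 5 = ((-5 - f) + f) + 5 = -5 + 5 = 0)
q(I) = -4 + I²/9 (q(I) = -4 + (I*I)/9 = -4 + I²/9)
B(-37, 10)*(-957 + q(-10)) = 0*(-957 + (-4 + (⅑)*(-10)²)) = 0*(-957 + (-4 + (⅑)*100)) = 0*(-957 + (-4 + 100/9)) = 0*(-957 + 64/9) = 0*(-8549/9) = 0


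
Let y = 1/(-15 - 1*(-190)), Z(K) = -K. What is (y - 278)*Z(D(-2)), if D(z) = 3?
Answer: 145947/175 ≈ 833.98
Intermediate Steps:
y = 1/175 (y = 1/(-15 + 190) = 1/175 ≈ 0.0057143)
(y - 278)*Z(D(-2)) = (1/175 - 278)*(-1*3) = -48649/175*(-3) = 145947/175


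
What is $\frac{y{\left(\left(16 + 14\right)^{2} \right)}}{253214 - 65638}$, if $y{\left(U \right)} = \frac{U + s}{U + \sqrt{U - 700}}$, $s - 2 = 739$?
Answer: $\frac{14769}{1518990448} - \frac{1641 \sqrt{2}}{15189904480} \approx 9.5701 \cdot 10^{-6}$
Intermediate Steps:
$s = 741$ ($s = 2 + 739 = 741$)
$y{\left(U \right)} = \frac{741 + U}{U + \sqrt{-700 + U}}$ ($y{\left(U \right)} = \frac{U + 741}{U + \sqrt{U - 700}} = \frac{741 + U}{U + \sqrt{-700 + U}}$)
$\frac{y{\left(\left(16 + 14\right)^{2} \right)}}{253214 - 65638} = \frac{\frac{1}{\left(16 + 14\right)^{2} + \sqrt{-700 + \left(16 + 14\right)^{2}}} \left(741 + \left(16 + 14\right)^{2}\right)}{253214 - 65638} = \frac{\frac{1}{30^{2} + \sqrt{-700 + 30^{2}}} \left(741 + 30^{2}\right)}{187576} = \frac{741 + 900}{900 + \sqrt{-700 + 900}} \cdot \frac{1}{187576} = \frac{1}{900 + \sqrt{200}} \cdot 1641 \cdot \frac{1}{187576} = \frac{1}{900 + 10 \sqrt{2}} \cdot 1641 \cdot \frac{1}{187576} = \frac{1641}{900 + 10 \sqrt{2}} \cdot \frac{1}{187576} = \frac{1641}{187576 \left(900 + 10 \sqrt{2}\right)}$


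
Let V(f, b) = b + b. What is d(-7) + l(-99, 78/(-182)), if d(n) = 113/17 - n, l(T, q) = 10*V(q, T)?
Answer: -33428/17 ≈ -1966.4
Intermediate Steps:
V(f, b) = 2*b
l(T, q) = 20*T (l(T, q) = 10*(2*T) = 20*T)
d(n) = 113/17 - n (d(n) = 113*(1/17) - n = 113/17 - n)
d(-7) + l(-99, 78/(-182)) = (113/17 - 1*(-7)) + 20*(-99) = (113/17 + 7) - 1980 = 232/17 - 1980 = -33428/17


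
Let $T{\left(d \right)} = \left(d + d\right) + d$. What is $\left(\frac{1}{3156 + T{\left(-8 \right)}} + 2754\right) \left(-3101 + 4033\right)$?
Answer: $\frac{2009748257}{783} \approx 2.5667 \cdot 10^{6}$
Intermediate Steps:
$T{\left(d \right)} = 3 d$ ($T{\left(d \right)} = 2 d + d = 3 d$)
$\left(\frac{1}{3156 + T{\left(-8 \right)}} + 2754\right) \left(-3101 + 4033\right) = \left(\frac{1}{3156 + 3 \left(-8\right)} + 2754\right) \left(-3101 + 4033\right) = \left(\frac{1}{3156 - 24} + 2754\right) 932 = \left(\frac{1}{3132} + 2754\right) 932 = \frac{8625529}{3132} \cdot 932 = \frac{2009748257}{783}$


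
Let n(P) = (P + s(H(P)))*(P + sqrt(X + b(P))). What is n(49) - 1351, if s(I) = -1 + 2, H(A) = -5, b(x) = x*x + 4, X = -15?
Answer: 1099 + 50*sqrt(2390) ≈ 3543.4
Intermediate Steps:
b(x) = 4 + x**2 (b(x) = x**2 + 4 = 4 + x**2)
s(I) = 1
n(P) = (1 + P)*(P + sqrt(-11 + P**2)) (n(P) = (P + 1)*(P + sqrt(-15 + (4 + P**2))) = (1 + P)*(P + sqrt(-11 + P**2)))
n(49) - 1351 = (49 + 49**2 + sqrt(-11 + 49**2) + 49*sqrt(-11 + 49**2)) - 1351 = (49 + 2401 + sqrt(-11 + 2401) + 49*sqrt(-11 + 2401)) - 1351 = (49 + 2401 + sqrt(2390) + 49*sqrt(2390)) - 1351 = (2450 + 50*sqrt(2390)) - 1351 = 1099 + 50*sqrt(2390)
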